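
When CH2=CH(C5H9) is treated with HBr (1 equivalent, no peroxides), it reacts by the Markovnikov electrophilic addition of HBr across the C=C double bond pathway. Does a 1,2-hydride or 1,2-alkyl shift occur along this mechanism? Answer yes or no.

The first-formed carbocation is secondary.
The adjacent cyclopentyl carbon already bears 2 other carbon substituents and has a hydrogen to migrate; after a 1,2-hydride shift from that carbon the positive charge sits on a tertiary centre.
Tertiary is more stable than secondary, so the shift occurs.

yes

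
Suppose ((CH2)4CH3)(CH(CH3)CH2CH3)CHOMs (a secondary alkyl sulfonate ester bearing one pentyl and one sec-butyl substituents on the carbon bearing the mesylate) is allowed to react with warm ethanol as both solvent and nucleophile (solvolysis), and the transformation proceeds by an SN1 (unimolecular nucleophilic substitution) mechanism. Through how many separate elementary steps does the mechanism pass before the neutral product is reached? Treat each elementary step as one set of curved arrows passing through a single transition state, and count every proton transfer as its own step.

Step 1: The C–O bond breaks with both electrons going to the mesylate; MsO⁻ leaves and a secondary carbocation remains.
Step 2: Carbocation rearrangement: a 1,2-hydride shift from the adjacent sec-butyl carbon converts the initially-formed secondary cation into the more stable tertiary cation.
Step 3: CH3CH2OH donates an oxygen lone pair into the empty p orbital of the cation, giving a protonated ether (an oxonium ion).
Step 4: Deprotonation of the oxonium oxygen by solvent ethanol yields the neutral ether.
Total: 4 elementary steps.

4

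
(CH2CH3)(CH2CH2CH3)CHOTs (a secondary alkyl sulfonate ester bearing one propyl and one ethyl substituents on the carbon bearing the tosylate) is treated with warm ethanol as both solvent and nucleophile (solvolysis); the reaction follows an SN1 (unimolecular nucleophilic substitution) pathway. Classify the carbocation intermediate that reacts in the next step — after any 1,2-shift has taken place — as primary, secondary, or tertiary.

secondary

Step 1: Ionisation: the C–O σ-bond cleaves heterolytically; both bonding electrons depart with TsO⁻, leaving a secondary carbocation at the α-carbon.
No single 1,2-shift to an adjacent carbon would give a more-substituted cation, so no rearrangement occurs.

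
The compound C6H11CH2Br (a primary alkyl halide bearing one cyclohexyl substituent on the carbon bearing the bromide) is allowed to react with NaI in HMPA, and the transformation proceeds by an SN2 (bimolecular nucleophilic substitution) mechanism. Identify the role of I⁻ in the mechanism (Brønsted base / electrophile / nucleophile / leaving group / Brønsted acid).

nucleophile

Step 1: The iodide nucleophile donates a lone pair from I to the α-carbon in a backside attack; simultaneously the C–Br σ-bond breaks and both of its electrons leave with Br⁻. One concerted step with inversion of configuration.
I⁻ donates an electron pair to form a new σ-bond to carbon — it is the nucleophile.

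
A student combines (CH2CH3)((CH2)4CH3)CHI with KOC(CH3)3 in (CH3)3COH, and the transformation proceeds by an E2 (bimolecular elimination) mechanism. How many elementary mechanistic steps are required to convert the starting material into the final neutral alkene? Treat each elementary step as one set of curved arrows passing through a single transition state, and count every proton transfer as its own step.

1

Step 1: Concerted anti-periplanar elimination: (CH3)3CO⁻ abstracts a β-H while I⁻ leaves, and the C–H electrons become the new C=C π bond — all in a single transition state.
Total: 1 elementary step.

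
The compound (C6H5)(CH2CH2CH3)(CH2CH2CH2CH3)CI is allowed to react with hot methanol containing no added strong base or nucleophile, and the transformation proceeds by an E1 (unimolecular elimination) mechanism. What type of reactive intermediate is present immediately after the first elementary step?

tertiary carbocation

Step 1: The C–I bond breaks with both electrons going to the iodide; I⁻ leaves and a tertiary carbocation remains.
After step 1 the species present is a tertiary carbocation.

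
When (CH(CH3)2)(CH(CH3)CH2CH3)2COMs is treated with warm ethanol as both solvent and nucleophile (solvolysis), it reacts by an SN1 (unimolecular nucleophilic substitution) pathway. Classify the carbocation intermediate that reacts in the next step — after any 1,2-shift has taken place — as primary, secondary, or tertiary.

tertiary

Step 1: Rate-determining heterolysis of the C–O bond gives MsO⁻ and a tertiary carbocation.
No single 1,2-shift to an adjacent carbon would give a more-substituted cation, so no rearrangement occurs.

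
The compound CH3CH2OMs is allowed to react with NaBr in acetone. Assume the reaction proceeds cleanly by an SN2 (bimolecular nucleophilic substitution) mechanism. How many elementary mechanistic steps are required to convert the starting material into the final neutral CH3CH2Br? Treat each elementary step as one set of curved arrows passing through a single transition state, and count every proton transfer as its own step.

Step 1: Backside attack by Br⁻ on the carbon bearing the mesylate: the new C–Br bond forms as the C–O bond breaks, with Walden inversion at carbon.
Total: 1 elementary step.

1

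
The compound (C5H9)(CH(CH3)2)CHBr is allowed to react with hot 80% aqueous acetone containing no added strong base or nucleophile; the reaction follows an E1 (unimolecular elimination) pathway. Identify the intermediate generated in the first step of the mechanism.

Step 1: Ionisation: the C–Br σ-bond cleaves heterolytically; both bonding electrons depart with Br⁻, leaving a secondary carbocation at the α-carbon.
After step 1 the species present is a secondary carbocation.

secondary carbocation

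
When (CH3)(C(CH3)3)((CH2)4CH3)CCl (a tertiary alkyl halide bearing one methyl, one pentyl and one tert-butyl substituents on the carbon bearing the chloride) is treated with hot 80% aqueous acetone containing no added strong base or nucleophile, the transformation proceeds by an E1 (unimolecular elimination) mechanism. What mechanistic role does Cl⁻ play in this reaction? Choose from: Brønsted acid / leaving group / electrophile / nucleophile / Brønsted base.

Step 1: The C–Cl bond breaks with both electrons going to the chloride; Cl⁻ leaves and a tertiary carbocation remains.
Cl⁻ departs with both electrons of the breaking σ-bond — that is the definition of a leaving group.

leaving group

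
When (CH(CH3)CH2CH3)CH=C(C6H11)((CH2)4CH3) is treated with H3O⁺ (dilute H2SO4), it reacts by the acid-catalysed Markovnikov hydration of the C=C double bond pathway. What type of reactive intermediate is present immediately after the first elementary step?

Step 1: Protonation of the alkene by H3O⁺: the π bond acts as the nucleophile and picks up H⁺, giving the more stable (Markovnikov) tertiary carbocation. H2O is released.
After step 1 the species present is a tertiary carbocation.

tertiary carbocation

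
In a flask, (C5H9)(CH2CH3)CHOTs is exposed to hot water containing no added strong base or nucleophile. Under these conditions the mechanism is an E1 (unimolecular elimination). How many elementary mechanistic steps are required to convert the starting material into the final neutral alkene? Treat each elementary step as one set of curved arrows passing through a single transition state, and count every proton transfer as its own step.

3

Step 1: Ionisation: the C–O σ-bond cleaves heterolytically; both bonding electrons depart with TsO⁻, leaving a secondary carbocation at the α-carbon.
Step 2: A hydride (H with its bonding pair) migrates from the adjacent cyclopentyl carbon to the cationic centre — a 1,2-hydride shift — upgrading the secondary cation to a tertiary one.
Step 3: Loss of a β-proton to a water molecule of the solvent: the C–H bonding pair collapses toward the cationic carbon to form the C=C π bond, yielding the alkene.
Total: 3 elementary steps.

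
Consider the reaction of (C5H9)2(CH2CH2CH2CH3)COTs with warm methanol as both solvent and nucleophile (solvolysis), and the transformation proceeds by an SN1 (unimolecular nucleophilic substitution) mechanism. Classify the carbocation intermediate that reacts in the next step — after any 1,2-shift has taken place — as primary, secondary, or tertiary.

Step 1: Rate-determining heterolysis of the C–O bond gives TsO⁻ and a tertiary carbocation.
No single 1,2-shift to an adjacent carbon would give a more-substituted cation, so no rearrangement occurs.

tertiary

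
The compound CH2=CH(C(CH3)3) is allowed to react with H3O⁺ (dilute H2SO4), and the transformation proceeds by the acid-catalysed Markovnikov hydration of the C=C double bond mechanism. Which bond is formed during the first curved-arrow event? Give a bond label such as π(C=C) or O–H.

C–H

Step 1: Protonation of the alkene by H3O⁺: the π bond acts as the nucleophile and picks up H⁺, giving the more stable (Markovnikov) secondary carbocation. H2O is released.
The bond formed in this step is the C–H bond.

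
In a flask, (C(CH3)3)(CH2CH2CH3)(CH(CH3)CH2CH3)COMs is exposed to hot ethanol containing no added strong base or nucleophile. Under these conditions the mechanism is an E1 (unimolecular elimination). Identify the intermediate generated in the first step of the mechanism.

Step 1: Rate-determining heterolysis of the C–O bond gives MsO⁻ and a tertiary carbocation.
After step 1 the species present is a tertiary carbocation.

tertiary carbocation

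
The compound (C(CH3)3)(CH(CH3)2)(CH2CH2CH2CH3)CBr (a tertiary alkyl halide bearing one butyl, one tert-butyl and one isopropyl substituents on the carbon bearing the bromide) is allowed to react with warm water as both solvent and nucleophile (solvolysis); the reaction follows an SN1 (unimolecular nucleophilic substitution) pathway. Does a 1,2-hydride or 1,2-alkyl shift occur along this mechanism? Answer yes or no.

The first-formed carbocation is tertiary.
No single 1,2-shift to an adjacent carbon would produce a more-substituted cation than the one already present, so no rearrangement occurs.

no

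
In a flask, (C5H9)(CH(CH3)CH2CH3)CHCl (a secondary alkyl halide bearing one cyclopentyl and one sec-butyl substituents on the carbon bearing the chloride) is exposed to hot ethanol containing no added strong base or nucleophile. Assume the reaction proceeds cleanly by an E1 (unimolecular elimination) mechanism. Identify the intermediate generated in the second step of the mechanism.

Step 1: Ionisation: the C–Cl σ-bond cleaves heterolytically; both bonding electrons depart with Cl⁻, leaving a secondary carbocation at the α-carbon.
Step 2: A 1,2-hydride shift from the adjacent cyclopentyl carbon moves the positive charge from the secondary centre to an adjacent carbon, generating a more stable tertiary carbocation.
After step 2 the species present is a tertiary carbocation.

tertiary carbocation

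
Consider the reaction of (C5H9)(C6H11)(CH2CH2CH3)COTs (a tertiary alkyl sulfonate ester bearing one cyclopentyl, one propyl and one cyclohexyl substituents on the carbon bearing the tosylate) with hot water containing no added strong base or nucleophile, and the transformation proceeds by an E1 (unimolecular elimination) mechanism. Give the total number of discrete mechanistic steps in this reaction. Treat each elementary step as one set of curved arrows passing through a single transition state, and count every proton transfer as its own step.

2

Step 1: Unassisted departure of TsO⁻ (taking the C–O bonding pair) generates a tertiary carbocation.
(No 1,2-shift: no single shift to an adjacent carbon would give a more stable cation.)
Step 2: A water molecule (solvent) deprotonates a β-carbon; as the C–H bond breaks, those electrons form the new alkene π bond.
Total: 2 elementary steps.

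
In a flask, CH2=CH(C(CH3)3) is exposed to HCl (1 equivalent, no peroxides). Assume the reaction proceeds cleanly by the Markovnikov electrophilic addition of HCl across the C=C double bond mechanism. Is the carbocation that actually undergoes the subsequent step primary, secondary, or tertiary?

tertiary

Step 1: Electrophilic addition begins with the π(C=C) electrons forming a bond to the proton of HCl. Following Markovnikov's rule, the resulting cation is secondary. The H–Cl bond breaks heterolytically, releasing Cl⁻.
Step 2: Carbocation rearrangement: a 1,2-methyl shift from the adjacent tert-butyl carbon converts the initially-formed secondary cation into the more stable tertiary cation.
The cation rearranges from secondary to tertiary via a 1,2-methyl shift from the adjacent tert-butyl carbon; the tertiary cation is what reacts next.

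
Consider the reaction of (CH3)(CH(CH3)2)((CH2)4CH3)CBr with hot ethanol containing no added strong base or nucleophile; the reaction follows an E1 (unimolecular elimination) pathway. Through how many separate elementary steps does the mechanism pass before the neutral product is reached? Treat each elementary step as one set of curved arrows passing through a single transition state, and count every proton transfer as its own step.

2

Step 1: Rate-determining heterolysis of the C–Br bond gives Br⁻ and a tertiary carbocation.
(No 1,2-shift: no single shift to an adjacent carbon would give a more stable cation.)
Step 2: Loss of a β-proton to an ethanol molecule of the solvent: the C–H bonding pair collapses toward the cationic carbon to form the C=C π bond, yielding the alkene.
Total: 2 elementary steps.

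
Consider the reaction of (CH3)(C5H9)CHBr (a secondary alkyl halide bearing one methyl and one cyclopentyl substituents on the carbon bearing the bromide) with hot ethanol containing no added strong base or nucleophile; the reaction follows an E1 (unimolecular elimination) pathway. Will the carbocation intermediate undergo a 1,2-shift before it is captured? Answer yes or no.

The first-formed carbocation is secondary.
The adjacent cyclopentyl carbon already bears 2 other carbon substituents and has a hydrogen to migrate; after a 1,2-hydride shift from that carbon the positive charge sits on a tertiary centre.
Tertiary is more stable than secondary, so the shift occurs.

yes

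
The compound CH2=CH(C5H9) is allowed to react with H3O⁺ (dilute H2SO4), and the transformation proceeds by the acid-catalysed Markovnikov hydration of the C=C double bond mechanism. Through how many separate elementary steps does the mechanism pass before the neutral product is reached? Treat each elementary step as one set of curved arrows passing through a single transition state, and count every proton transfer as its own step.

Step 1: Protonation of the alkene by H3O⁺: the π bond acts as the nucleophile and picks up H⁺, giving the more stable (Markovnikov) secondary carbocation. H2O is released.
Step 2: A 1,2-hydride shift from the adjacent cyclopentyl carbon moves the positive charge from the secondary centre to an adjacent carbon, generating a more stable tertiary carbocation.
Step 3: A lone pair on the oxygen of H2O attacks the carbocation, forming a C–O bond and an oxonium ion (a protonated alcohol).
Step 4: Deprotonation of the oxonium ion by a water molecule delivers the neutral alcohol and regenerates the acid catalyst.
Total: 4 elementary steps.

4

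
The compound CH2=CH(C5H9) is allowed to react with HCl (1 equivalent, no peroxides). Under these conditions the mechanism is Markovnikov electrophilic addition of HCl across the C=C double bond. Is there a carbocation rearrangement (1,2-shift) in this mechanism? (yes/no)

The first-formed carbocation is secondary.
The adjacent cyclopentyl carbon already bears 2 other carbon substituents and has a hydrogen to migrate; after a 1,2-hydride shift from that carbon the positive charge sits on a tertiary centre.
Tertiary is more stable than secondary, so the shift occurs.

yes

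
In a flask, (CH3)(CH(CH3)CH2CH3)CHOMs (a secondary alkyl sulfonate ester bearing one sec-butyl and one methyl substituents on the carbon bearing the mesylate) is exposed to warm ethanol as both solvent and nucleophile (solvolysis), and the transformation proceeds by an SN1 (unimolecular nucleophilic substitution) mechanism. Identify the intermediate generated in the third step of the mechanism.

Step 1: Ionisation: the C–O σ-bond cleaves heterolytically; both bonding electrons depart with MsO⁻, leaving a secondary carbocation at the α-carbon.
Step 2: A hydride (H with its bonding pair) migrates from the adjacent sec-butyl carbon to the cationic centre — a 1,2-hydride shift — upgrading the secondary cation to a tertiary one.
Step 3: A lone pair on the oxygen of CH3CH2OH attacks the carbocation, forming a new C–O σ-bond and an oxonium ion.
After step 3 the species present is an oxonium ion.

oxonium ion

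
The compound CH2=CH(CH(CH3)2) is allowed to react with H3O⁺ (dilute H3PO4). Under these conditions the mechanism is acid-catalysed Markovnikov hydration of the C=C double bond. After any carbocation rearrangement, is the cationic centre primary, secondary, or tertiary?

tertiary

Step 1: Protonation of the alkene by H3O⁺: the π bond acts as the nucleophile and picks up H⁺, giving the more stable (Markovnikov) secondary carbocation. H2O is released.
Step 2: A hydride (H with its bonding pair) migrates from the adjacent isopropyl carbon to the cationic centre — a 1,2-hydride shift — upgrading the secondary cation to a tertiary one.
The cation rearranges from secondary to tertiary via a 1,2-hydride shift from the adjacent isopropyl carbon; the tertiary cation is what reacts next.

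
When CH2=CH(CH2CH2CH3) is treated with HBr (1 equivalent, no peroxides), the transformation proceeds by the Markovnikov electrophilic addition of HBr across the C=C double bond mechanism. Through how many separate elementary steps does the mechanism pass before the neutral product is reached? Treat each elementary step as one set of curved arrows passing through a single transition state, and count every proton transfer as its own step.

Step 1: The π electrons of the C=C bond attack a proton of HBr; Markovnikov addition places the new C–H on the less-substituted alkene carbon, so the positive charge ends up on the more-substituted carbon — a secondary carbocation. The H–Br bond breaks heterolytically, releasing Br⁻.
(No 1,2-shift: no single shift to an adjacent carbon would give a more stable cation.)
Step 2: Nucleophilic attack by Br⁻ on the carbocation completes the addition, giving R–Br.
Total: 2 elementary steps.

2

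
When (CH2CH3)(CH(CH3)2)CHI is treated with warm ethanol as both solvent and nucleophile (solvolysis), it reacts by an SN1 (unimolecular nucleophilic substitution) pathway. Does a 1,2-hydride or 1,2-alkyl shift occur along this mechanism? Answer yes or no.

The first-formed carbocation is secondary.
The adjacent isopropyl carbon already bears 2 other carbon substituents and has a hydrogen to migrate; after a 1,2-hydride shift from that carbon the positive charge sits on a tertiary centre.
Tertiary is more stable than secondary, so the shift occurs.

yes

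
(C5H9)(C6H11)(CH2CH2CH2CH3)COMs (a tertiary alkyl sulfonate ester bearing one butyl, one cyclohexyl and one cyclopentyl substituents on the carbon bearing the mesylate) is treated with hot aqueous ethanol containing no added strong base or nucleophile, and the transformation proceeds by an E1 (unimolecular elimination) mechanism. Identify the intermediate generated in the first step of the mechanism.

Step 1: Ionisation: the C–O σ-bond cleaves heterolytically; both bonding electrons depart with MsO⁻, leaving a tertiary carbocation at the α-carbon.
After step 1 the species present is a tertiary carbocation.

tertiary carbocation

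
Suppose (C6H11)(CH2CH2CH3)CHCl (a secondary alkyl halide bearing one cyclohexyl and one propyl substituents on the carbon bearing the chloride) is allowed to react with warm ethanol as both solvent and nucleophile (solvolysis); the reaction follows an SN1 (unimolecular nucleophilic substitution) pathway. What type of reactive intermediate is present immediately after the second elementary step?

Step 1: The C–Cl bond breaks with both electrons going to the chloride; Cl⁻ leaves and a secondary carbocation remains.
Step 2: A hydride (H with its bonding pair) migrates from the adjacent cyclohexyl carbon to the cationic centre — a 1,2-hydride shift — upgrading the secondary cation to a tertiary one.
After step 2 the species present is a tertiary carbocation.

tertiary carbocation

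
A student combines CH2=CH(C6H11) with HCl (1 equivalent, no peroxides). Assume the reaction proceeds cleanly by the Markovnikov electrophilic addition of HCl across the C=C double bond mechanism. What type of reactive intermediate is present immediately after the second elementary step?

Step 1: Electrophilic addition begins with the π(C=C) electrons forming a bond to the proton of HCl. Following Markovnikov's rule, the resulting cation is secondary. The H–Cl bond breaks heterolytically, releasing Cl⁻.
Step 2: A hydride (H with its bonding pair) migrates from the adjacent cyclohexyl carbon to the cationic centre — a 1,2-hydride shift — upgrading the secondary cation to a tertiary one.
After step 2 the species present is a tertiary carbocation.

tertiary carbocation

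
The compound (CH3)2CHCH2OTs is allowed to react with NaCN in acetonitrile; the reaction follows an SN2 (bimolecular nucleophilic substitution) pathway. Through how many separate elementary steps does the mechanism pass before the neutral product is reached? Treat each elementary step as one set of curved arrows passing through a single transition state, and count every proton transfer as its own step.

1

Step 1: The cyanide nucleophile donates a lone pair from C to the α-carbon in a backside attack; simultaneously the C–O σ-bond breaks and both of its electrons leave with TsO⁻. One concerted step with inversion of configuration.
Total: 1 elementary step.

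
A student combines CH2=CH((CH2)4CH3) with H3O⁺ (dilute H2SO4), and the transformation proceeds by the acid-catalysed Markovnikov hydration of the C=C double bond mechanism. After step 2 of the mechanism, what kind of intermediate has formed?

Step 1: Electrophilic addition begins with the π(C=C) electrons forming a bond to the proton of H3O⁺. Following Markovnikov's rule, the resulting cation is secondary. H2O is released.
Step 2: A lone pair on the oxygen of H2O attacks the carbocation, forming a C–O bond and an oxonium ion (a protonated alcohol).
After step 2 the species present is an oxonium ion.

oxonium ion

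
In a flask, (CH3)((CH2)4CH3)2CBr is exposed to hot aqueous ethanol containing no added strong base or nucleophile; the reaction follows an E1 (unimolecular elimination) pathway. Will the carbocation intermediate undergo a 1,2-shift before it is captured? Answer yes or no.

The first-formed carbocation is tertiary.
No single 1,2-shift to an adjacent carbon would produce a more-substituted cation than the one already present, so no rearrangement occurs.

no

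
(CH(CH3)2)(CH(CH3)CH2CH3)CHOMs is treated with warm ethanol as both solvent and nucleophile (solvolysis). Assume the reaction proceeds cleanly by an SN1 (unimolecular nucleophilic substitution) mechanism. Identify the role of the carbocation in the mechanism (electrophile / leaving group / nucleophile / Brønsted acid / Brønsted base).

Step 3: Nucleophilic capture: the oxygen of CH3CH2OH bonds to the cationic carbon, producing an oxonium-ion intermediate.
The carbocation accepts an electron pair into an empty or π* orbital — it is the electrophile.

electrophile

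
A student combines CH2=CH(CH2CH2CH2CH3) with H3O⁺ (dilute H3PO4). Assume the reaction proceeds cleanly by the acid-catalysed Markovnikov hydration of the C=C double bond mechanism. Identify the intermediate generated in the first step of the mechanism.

secondary carbocation

Step 1: Electrophilic addition begins with the π(C=C) electrons forming a bond to the proton of H3O⁺. Following Markovnikov's rule, the resulting cation is secondary. H2O is released.
After step 1 the species present is a secondary carbocation.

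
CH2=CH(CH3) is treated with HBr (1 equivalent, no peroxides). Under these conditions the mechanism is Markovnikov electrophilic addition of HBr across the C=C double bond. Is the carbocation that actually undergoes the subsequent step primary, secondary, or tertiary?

secondary

Step 1: Protonation of the alkene by HBr: the π bond acts as the nucleophile and picks up H⁺, giving the more stable (Markovnikov) secondary carbocation. The H–Br bond breaks heterolytically, releasing Br⁻.
No single 1,2-shift to an adjacent carbon would give a more-substituted cation, so no rearrangement occurs.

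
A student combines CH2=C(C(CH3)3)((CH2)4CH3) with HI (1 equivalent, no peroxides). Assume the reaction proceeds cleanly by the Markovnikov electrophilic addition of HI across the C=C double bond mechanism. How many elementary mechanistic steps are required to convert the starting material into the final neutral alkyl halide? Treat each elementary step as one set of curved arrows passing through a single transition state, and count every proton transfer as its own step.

2

Step 1: Protonation of the alkene by HI: the π bond acts as the nucleophile and picks up H⁺, giving the more stable (Markovnikov) tertiary carbocation. The H–I bond breaks heterolytically, releasing I⁻.
(No 1,2-shift: no single shift to an adjacent carbon would give a more stable cation.)
Step 2: I⁻ captures the cation: a lone pair on I⁻ fills the empty p orbital, producing the alkyl halide product.
Total: 2 elementary steps.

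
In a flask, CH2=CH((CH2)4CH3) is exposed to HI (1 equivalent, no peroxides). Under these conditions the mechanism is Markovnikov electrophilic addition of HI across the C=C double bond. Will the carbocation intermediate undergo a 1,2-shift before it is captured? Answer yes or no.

no

The first-formed carbocation is secondary.
No single 1,2-shift to an adjacent carbon would produce a more-substituted cation than the one already present, so no rearrangement occurs.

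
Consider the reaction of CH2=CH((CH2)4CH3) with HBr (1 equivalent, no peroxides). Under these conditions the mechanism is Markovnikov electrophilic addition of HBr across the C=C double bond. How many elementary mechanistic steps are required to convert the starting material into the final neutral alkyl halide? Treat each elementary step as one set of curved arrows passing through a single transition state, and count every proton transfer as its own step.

Step 1: Protonation of the alkene by HBr: the π bond acts as the nucleophile and picks up H⁺, giving the more stable (Markovnikov) secondary carbocation. The H–Br bond breaks heterolytically, releasing Br⁻.
(No 1,2-shift: no single shift to an adjacent carbon would give a more stable cation.)
Step 2: The Br⁻ anion donates a lone pair to the carbocation, forming the new C–Br σ-bond and giving the neutral alkyl halide.
Total: 2 elementary steps.

2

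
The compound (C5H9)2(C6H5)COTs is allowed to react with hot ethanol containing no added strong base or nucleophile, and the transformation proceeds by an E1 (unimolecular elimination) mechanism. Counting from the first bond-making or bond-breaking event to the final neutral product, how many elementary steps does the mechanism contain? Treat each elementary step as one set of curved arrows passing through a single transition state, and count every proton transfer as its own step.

2

Step 1: Rate-determining heterolysis of the C–O bond gives TsO⁻ and a tertiary carbocation.
(No 1,2-shift: no single shift to an adjacent carbon would give a more stable cation.)
Step 2: An ethanol molecule (solvent) deprotonates a β-carbon; as the C–H bond breaks, those electrons form the new alkene π bond.
Total: 2 elementary steps.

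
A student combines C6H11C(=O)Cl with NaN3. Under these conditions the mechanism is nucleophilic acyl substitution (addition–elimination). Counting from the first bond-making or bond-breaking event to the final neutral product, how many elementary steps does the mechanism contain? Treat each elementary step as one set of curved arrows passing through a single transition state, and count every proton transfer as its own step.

2

Step 1: Nucleophilic addition of N3⁻ to the acyl carbon breaks the π(C=O) bond and yields a tetrahedral, anionic intermediate.
Step 2: Collapse of the tetrahedral intermediate: the alkoxide oxygen pushes its lone pair back to re-form C=O while Cl⁻ leaves.
Total: 2 elementary steps.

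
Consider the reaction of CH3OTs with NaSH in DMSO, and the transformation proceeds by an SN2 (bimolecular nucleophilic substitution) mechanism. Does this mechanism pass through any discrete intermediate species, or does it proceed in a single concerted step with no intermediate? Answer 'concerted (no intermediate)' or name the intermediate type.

concerted (no intermediate)

The hydrosulfide nucleophile donates a lone pair from S to the α-carbon in a backside attack; simultaneously the C–O σ-bond breaks and both of its electrons leave with TsO⁻. One concerted step with inversion of configuration.
All bond changes occur in one transition state; no discrete intermediate is formed.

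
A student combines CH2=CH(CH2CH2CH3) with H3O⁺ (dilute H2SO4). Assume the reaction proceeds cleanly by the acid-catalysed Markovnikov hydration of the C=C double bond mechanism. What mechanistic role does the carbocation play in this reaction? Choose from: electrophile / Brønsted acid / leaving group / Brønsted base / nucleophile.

Step 2: Water acts as the nucleophile: an oxygen lone pair bonds to the cationic carbon, giving an oxonium-ion intermediate.
The carbocation accepts an electron pair into an empty or π* orbital — it is the electrophile.

electrophile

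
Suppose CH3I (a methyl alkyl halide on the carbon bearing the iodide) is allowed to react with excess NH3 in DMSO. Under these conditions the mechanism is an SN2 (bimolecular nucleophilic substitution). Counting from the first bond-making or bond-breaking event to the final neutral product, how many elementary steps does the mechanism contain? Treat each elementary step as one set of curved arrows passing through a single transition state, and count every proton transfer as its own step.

Step 1: A lone pair on the N of NH3 attacks the α-carbon from the back side while the C–I bond breaks; both bonding electrons leave with I⁻. The product of this concerted step is an alkylammonium ion.
Step 2: A second equivalent of NH3 removes a proton from the N, giving the neutral product.
Total: 2 elementary steps.

2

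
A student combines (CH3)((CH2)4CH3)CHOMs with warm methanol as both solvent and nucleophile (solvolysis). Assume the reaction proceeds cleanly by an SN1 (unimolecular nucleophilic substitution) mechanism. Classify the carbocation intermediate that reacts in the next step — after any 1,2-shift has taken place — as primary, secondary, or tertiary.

secondary

Step 1: Rate-determining heterolysis of the C–O bond gives MsO⁻ and a secondary carbocation.
No single 1,2-shift to an adjacent carbon would give a more-substituted cation, so no rearrangement occurs.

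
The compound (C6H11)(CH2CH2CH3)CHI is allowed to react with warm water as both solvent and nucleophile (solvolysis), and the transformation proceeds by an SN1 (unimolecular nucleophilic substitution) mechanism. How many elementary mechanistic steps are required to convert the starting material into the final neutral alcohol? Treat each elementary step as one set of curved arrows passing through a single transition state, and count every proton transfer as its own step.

4

Step 1: Rate-determining heterolysis of the C–I bond gives I⁻ and a secondary carbocation.
Step 2: A hydride (H with its bonding pair) migrates from the adjacent cyclohexyl carbon to the cationic centre — a 1,2-hydride shift — upgrading the secondary cation to a tertiary one.
Step 3: H2O donates an oxygen lone pair into the empty p orbital of the cation, giving a protonated alcohol (an oxonium ion).
Step 4: Proton transfer from the O–H of the oxonium ion to a solvent molecule delivers the neutral alcohol.
Total: 4 elementary steps.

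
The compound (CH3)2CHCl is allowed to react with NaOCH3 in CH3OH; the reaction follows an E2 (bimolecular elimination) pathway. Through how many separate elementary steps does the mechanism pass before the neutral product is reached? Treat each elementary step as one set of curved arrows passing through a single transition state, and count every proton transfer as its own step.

1

Step 1: In one step, CH3O⁻ pulls off a β-proton, the C–Cl bond cleaves, and a C=C double bond forms between the α- and β-carbons (E2, anti elimination).
Total: 1 elementary step.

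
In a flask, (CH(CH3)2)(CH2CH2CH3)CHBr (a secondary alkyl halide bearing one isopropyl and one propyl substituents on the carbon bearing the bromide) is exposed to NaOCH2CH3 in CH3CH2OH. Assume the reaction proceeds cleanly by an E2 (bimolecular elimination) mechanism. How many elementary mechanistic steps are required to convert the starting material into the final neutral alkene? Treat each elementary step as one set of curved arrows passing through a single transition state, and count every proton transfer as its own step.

Step 1: Concerted anti-periplanar elimination: CH3CH2O⁻ abstracts a β-H while Br⁻ leaves, and the C–H electrons become the new C=C π bond — all in a single transition state.
Total: 1 elementary step.

1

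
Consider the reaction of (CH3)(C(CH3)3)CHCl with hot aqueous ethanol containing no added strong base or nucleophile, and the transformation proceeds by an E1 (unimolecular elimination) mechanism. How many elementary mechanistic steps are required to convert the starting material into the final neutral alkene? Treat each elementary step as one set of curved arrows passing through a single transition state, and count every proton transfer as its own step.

3

Step 1: Rate-determining heterolysis of the C–Cl bond gives Cl⁻ and a secondary carbocation.
Step 2: A methyl group with its bonding pair migrates from the adjacent tert-butyl carbon to the cationic centre — a 1,2-methyl shift — upgrading the secondary cation to a tertiary one.
Step 3: A water (or ethanol) molecule (solvent) deprotonates a β-carbon; as the C–H bond breaks, those electrons form the new alkene π bond.
Total: 3 elementary steps.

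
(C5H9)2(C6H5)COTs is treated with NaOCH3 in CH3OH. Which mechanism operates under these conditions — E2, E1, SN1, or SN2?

E2

Conditions: a strong base with a tertiary substrate bearing a β-hydrogen.
These conditions are the textbook signature of the E2 pathway.
A strong (often hindered) base removes a β-H in concert with loss of the leaving group — bimolecular elimination.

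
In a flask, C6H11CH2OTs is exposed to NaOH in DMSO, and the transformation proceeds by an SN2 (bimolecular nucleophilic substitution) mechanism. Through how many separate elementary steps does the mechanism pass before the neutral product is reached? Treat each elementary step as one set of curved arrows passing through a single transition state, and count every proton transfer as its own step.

1

Step 1: OH⁻ attacks the back face of the α-carbon while TsO⁻ departs with the C–O bonding pair — a single concerted displacement through a pentacoordinate transition state.
Total: 1 elementary step.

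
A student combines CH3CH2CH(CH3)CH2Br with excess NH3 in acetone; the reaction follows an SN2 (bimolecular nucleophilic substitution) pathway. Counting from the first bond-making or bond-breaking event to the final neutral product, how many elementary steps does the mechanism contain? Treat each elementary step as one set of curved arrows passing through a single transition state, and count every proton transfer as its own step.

Step 1: A lone pair on the N of NH3 attacks the α-carbon from the back side while the C–Br bond breaks; both bonding electrons leave with Br⁻. The product of this concerted step is an alkylammonium ion.
Step 2: A second equivalent of NH3 removes a proton from the N, giving the neutral product.
Total: 2 elementary steps.

2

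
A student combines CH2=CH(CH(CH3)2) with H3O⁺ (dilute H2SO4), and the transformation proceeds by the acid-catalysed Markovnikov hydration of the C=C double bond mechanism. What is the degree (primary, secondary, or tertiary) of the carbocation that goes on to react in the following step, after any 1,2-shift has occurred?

tertiary

Step 1: The π electrons of the C=C bond attack a proton of H3O⁺; Markovnikov addition places the new C–H on the less-substituted alkene carbon, so the positive charge ends up on the more-substituted carbon — a secondary carbocation. H2O is released.
Step 2: A hydride (H with its bonding pair) migrates from the adjacent isopropyl carbon to the cationic centre — a 1,2-hydride shift — upgrading the secondary cation to a tertiary one.
The cation rearranges from secondary to tertiary via a 1,2-hydride shift from the adjacent isopropyl carbon; the tertiary cation is what reacts next.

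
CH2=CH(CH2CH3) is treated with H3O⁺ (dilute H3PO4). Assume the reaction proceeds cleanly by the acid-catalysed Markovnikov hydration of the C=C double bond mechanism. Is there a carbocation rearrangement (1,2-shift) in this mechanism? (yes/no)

The first-formed carbocation is secondary.
No single 1,2-shift to an adjacent carbon would produce a more-substituted cation than the one already present, so no rearrangement occurs.

no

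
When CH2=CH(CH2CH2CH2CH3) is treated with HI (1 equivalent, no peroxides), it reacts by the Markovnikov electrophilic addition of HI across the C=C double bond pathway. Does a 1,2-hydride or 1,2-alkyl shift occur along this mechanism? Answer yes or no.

The first-formed carbocation is secondary.
No single 1,2-shift to an adjacent carbon would produce a more-substituted cation than the one already present, so no rearrangement occurs.

no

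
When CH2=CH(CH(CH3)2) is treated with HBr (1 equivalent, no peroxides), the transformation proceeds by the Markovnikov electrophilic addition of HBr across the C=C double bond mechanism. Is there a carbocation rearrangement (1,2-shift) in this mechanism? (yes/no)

The first-formed carbocation is secondary.
The adjacent isopropyl carbon already bears 2 other carbon substituents and has a hydrogen to migrate; after a 1,2-hydride shift from that carbon the positive charge sits on a tertiary centre.
Tertiary is more stable than secondary, so the shift occurs.

yes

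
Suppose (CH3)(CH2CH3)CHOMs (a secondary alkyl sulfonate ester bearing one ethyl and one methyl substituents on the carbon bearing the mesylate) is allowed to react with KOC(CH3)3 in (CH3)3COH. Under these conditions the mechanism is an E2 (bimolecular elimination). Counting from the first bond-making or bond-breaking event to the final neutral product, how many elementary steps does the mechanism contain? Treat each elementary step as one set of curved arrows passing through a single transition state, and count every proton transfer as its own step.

1

Step 1: Concerted anti-periplanar elimination: (CH3)3CO⁻ abstracts a β-H while MsO⁻ leaves, and the C–H electrons become the new C=C π bond — all in a single transition state.
Total: 1 elementary step.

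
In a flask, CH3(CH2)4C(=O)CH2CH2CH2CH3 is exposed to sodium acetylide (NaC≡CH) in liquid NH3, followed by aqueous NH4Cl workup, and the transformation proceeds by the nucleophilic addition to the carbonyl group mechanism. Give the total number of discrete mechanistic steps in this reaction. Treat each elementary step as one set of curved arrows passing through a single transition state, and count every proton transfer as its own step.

2

Step 1: A lone pair / filled orbital on HC≡C⁻ attacks the electrophilic carbonyl carbon; the π(C=O) electrons shift onto oxygen, producing a tetrahedral alkoxide intermediate.
Step 2: Protonation of the alkoxide by aqueous NH4Cl workup furnishes a propargyl alcohol.
Total: 2 elementary steps.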